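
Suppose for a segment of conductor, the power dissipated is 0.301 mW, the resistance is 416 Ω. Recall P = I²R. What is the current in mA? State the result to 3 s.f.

0.851 mA

Solving P = I²R for I: I = √(P/R).
P = 0.301 mW = 3.010×10^-4 W; R = 416 Ω.
I = 8.506×10^-4 A
8.506×10^-4 A × (1 mA / 0.001000 A) = 0.8506 mA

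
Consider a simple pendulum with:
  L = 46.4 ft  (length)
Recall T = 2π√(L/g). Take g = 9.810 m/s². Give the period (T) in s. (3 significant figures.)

7.54 s

Directly: T = 2π√(L/g).
L = 46.4 ft = 14.14 m; g = 9.810 m/s².
T = 7.544 s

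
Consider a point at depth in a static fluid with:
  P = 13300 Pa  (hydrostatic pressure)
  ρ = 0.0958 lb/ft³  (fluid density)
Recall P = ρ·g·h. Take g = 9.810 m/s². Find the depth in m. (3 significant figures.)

883 m

Solving P = ρ·g·h for h: h = P/(ρ·g).
P = 13300 Pa; ρ = 0.0958 lb/ft³ = 1.535 kg/m³; g = 9.810 m/s².
h = 883.5 m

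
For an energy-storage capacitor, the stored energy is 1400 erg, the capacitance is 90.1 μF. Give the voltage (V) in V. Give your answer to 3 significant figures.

1.76 V

Rearranging E = ½C·V² for V: V = √(2E/C).
E = 1400 erg = 1.400×10^-4 J; C = 90.1 μF = 9.010×10^-5 F.
V = 1.763 V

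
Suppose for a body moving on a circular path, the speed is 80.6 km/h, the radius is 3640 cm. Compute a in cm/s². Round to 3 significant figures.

1380 cm/s²

a is given directly by: a = v²/r.
v = 80.6 km/h = 22.39 m/s; r = 3640 cm = 36.40 m.
a = 13.77 m/s²
13.77 m/s² × (1 cm/s² / 0.01000 m/s²) = 1377 cm/s²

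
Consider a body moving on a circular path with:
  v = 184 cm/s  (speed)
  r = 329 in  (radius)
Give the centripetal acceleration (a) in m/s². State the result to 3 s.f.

0.405 m/s²

a is given directly by: a = v²/r.
v = 184 cm/s = 1.840 m/s; r = 329 in = 8.357 m.
a = 0.4051 m/s²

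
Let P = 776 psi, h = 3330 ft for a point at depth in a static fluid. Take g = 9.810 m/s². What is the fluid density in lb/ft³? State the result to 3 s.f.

33.5 lb/ft³

Rearranging P = ρ·g·h for ρ: ρ = P/(g·h).
P = 776 psi = 5.350×10^6 Pa; h = 3330 ft = 1015 m; g = 9.810 m/s².
ρ = 537.3 kg/m³
537.3 kg/m³ × (1 lb/ft³ / 16.02 kg/m³) = 33.55 lb/ft³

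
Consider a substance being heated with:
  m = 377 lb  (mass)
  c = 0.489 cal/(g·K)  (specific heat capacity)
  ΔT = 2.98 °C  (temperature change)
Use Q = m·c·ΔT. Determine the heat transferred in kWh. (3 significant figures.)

0.290 kWh

Directly: Q = mcΔT.
m = 377 lb = 171.0 kg; c = 0.489 cal/(g·K) = 2046 J/(kg·K); ΔT = 2.98 °C = 2.980 K.
Q = 1.043×10^6 J  (the unit combination reduces to kg·m²/s² = J)
1.043×10^6 J × (1 kWh / 3.600×10^6 J) = 0.2896 kWh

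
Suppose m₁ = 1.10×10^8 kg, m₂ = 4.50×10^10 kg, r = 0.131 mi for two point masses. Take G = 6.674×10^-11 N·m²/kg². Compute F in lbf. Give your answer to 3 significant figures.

1670 lbf

F is given directly by: F = Gm₁m₂/r².
m₁ = 1.10×10^8 kg; m₂ = 4.50×10^10 kg; r = 0.131 mi = 210.8 m; G = 6.674×10^-11 N·m²/kg².
F = 7433 N
7433 N × (1 lbf / 4.448 N) = 1671 lbf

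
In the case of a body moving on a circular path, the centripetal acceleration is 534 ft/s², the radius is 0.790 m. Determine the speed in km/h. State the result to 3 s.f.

Solving a = v²/r for v: v = √(a·r).
a = 534 ft/s² = 162.8 m/s²; r = 0.790 m.
v = 11.34 m/s
11.34 m/s × (1 km/h / 0.2778 m/s) = 40.82 km/h

40.8 km/h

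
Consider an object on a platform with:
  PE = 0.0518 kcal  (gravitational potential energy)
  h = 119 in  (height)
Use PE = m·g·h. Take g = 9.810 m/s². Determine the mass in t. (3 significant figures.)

Solving PE = m·g·h for m: m = PE/(g·h).
PE = 0.0518 kcal = 216.7 J; h = 119 in = 3.023 m; g = 9.810 m/s².
m = 7.309 kg
7.309 kg × (1 t / 1000 kg) = 0.007309 t

0.00731 t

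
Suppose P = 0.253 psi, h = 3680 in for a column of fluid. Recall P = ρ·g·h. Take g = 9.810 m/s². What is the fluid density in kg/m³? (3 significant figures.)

1.90 kg/m³

Solving P = ρ·g·h for ρ: ρ = P/(g·h).
P = 0.253 psi = 1744 Pa; h = 3680 in = 93.47 m; g = 9.810 m/s².
ρ = 1.902 kg/m³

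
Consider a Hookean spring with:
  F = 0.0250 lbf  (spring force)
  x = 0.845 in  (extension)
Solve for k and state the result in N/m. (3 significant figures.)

Rearranging F = k·x for k: k = F/x.
F = 0.0250 lbf = 0.1112 N; x = 0.845 in = 0.02146 m.
k = 5.181 N/m

5.18 N/m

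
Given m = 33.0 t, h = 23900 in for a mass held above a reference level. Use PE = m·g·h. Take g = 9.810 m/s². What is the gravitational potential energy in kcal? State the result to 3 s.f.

Directly: PE = mgh.
m = 33.0 t = 33000 kg; h = 23900 in = 607.1 m; g = 9.810 m/s².
PE = 1.965×10^8 J
1.965×10^8 J × (1 kcal / 4184 J) = 46970 kcal

47000 kcal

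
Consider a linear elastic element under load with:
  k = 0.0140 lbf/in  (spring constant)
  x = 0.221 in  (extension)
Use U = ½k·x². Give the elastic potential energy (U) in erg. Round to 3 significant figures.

U is given directly by: U = ½kx².
k = 0.0140 lbf/in = 2.452 N/m; x = 0.221 in = 0.005613 m.
U = 3.863×10^-5 J
3.863×10^-5 J × (1 erg / 1.000×10^-7 J) = 386.3 erg

386 erg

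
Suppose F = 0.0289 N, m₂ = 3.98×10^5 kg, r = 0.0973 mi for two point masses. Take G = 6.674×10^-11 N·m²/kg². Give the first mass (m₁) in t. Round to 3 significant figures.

From Newton's law of gravitation: m₁ = F·r²/(G·m₂).
F = 0.0289 N; m₂ = 3.98×10^5 kg; r = 0.0973 mi = 156.6 m; G = 6.674×10^-11 N·m²/kg².
m₁ = 2.668×10^7 kg
2.668×10^7 kg × (1 t / 1000 kg) = 26678 t

26700 t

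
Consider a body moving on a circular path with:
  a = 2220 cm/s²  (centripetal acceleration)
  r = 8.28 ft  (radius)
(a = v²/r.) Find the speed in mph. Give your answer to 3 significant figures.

Rearranging a = v²/r for v: v = √(a·r).
a = 2220 cm/s² = 22.20 m/s²; r = 8.28 ft = 2.524 m.
v = 7.485 m/s
7.485 m/s × (1 mph / 0.4470 m/s) = 16.74 mph

16.7 mph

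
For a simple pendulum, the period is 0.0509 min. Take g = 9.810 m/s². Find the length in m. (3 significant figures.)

2.32 m

Rearranging: L = g·(T/2π)².
T = 0.0509 min = 3.054 s; g = 9.810 m/s².
L = 2.318 m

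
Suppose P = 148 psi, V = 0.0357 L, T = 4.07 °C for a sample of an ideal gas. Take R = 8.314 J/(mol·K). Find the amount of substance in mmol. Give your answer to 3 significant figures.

15.8 mmol

From the ideal-gas law: n = PV/(RT).
P = 148 psi = 1.020×10^6 Pa; V = 0.0357 L = 3.570×10^-5 m³; T = 4.07 °C = 277.2 K; R = 8.314 J/(mol·K).
n = 0.01581 mol
0.01581 mol × (1 mmol / 0.001000 mol) = 15.81 mmol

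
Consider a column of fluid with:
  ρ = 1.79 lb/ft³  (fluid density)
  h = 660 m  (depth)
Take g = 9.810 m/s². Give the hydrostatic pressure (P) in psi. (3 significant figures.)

26.9 psi

P is given directly by: P = ρgh.
ρ = 1.79 lb/ft³ = 28.67 kg/m³; h = 660 m; g = 9.810 m/s².
P = 1.856×10^5 Pa
1.856×10^5 Pa × (1 psi / 6895 Pa) = 26.93 psi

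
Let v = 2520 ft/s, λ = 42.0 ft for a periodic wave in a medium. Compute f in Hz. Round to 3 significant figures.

60.0 Hz

Solving v = f·λ for f: f = v/λ.
v = 2520 ft/s = 768.1 m/s; λ = 42.0 ft = 12.80 m.
f = 60.00 Hz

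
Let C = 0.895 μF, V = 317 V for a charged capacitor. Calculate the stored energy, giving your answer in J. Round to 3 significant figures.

Directly: E = ½CV².
C = 0.895 μF = 8.950×10^-7 F; V = 317 V.
E = 0.04497 J  (the unit combination reduces to kg·m²/s² = J)

0.0450 J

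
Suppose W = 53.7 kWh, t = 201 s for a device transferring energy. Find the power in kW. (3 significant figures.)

962 kW

Directly: P = W/t.
W = 53.7 kWh = 1.933×10^8 J; t = 201 s.
P = 9.618×10^5 W  (the unit combination reduces to kg·m²/s³ = W)
9.618×10^5 W × (1 kW / 1000 W) = 961.8 kW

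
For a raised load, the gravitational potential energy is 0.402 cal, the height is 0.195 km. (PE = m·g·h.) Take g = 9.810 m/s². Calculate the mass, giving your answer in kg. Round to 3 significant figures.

8.79×10^-4 kg

Rearranging PE = m·g·h for m: m = PE/(g·h).
PE = 0.402 cal = 1.682 J; h = 0.195 km = 195.0 m; g = 9.810 m/s².
m = 8.793×10^-4 kg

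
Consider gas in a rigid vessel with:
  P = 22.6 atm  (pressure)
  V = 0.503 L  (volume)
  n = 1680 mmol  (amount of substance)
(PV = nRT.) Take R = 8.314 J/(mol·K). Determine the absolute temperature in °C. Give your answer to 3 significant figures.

-191 °C

Rearranging: T = PV/(nR).
P = 22.6 atm = 2.290×10^6 Pa; V = 0.503 L = 5.030×10^-4 m³; n = 1680 mmol = 1.680 mol; R = 8.314 J/(mol·K).
T = 82.47 K
82.47 K − 273.15 = -190.7 °C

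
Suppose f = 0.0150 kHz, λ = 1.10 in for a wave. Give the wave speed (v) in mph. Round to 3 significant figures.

0.938 mph

Directly: v = fλ.
f = 0.0150 kHz = 15.00 Hz; λ = 1.10 in = 0.02794 m.
v = 0.4191 m/s
0.4191 m/s × (1 mph / 0.4470 m/s) = 0.9375 mph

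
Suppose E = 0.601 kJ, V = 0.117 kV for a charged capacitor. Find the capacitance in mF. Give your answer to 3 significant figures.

Rearranging: C = 2E/V².
E = 0.601 kJ = 601.0 J; V = 0.117 kV = 117.0 V.
C = 0.08781 F
0.08781 F × (1 mF / 0.001000 F) = 87.81 mF

87.8 mF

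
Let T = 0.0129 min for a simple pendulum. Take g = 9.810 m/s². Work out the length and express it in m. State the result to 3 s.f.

0.149 m

Rearranging: L = g·(T/2π)².
T = 0.0129 min = 0.7740 s; g = 9.810 m/s².
L = 0.1489 m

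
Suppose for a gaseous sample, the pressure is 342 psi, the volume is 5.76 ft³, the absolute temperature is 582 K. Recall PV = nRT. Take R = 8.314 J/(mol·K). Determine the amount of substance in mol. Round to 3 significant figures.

79.5 mol

Solving PV = nRT for n: n = PV/(RT).
P = 342 psi = 2.358×10^6 Pa; V = 5.76 ft³ = 0.1631 m³; T = 582 K; R = 8.314 J/(mol·K).
n = 79.48 mol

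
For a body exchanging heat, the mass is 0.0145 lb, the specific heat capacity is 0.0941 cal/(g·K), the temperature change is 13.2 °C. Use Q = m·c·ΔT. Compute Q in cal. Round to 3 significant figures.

Directly: Q = mcΔT.
m = 0.0145 lb = 0.006577 kg; c = 0.0941 cal/(g·K) = 393.7 J/(kg·K); ΔT = 13.2 °C = 13.20 K.
Q = 34.18 J
34.18 J × (1 cal / 4.184 J) = 8.170 cal

8.17 cal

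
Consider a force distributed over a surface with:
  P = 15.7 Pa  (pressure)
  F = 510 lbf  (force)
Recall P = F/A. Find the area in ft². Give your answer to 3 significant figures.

1560 ft²

Solving P = F/A for A: A = F/P.
P = 15.7 Pa; F = 510 lbf = 2269 N.
A = 144.5 m²
144.5 m² × (1 ft² / 0.09290 m²) = 1555 ft²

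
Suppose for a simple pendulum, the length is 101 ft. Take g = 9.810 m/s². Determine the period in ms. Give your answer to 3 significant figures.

11100 ms

Directly: T = 2π√(L/g).
L = 101 ft = 30.78 m; g = 9.810 m/s².
T = 11.13 s
11.13 s × (1 ms / 0.001000 s) = 11130 ms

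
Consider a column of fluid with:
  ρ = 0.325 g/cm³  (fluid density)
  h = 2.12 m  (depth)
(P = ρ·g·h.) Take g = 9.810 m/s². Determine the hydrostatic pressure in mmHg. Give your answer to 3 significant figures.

P is given directly by: P = ρgh.
ρ = 0.325 g/cm³ = 325.0 kg/m³; h = 2.12 m; g = 9.810 m/s².
P = 6759 Pa
6759 Pa × (1 mmHg / 133.3 Pa) = 50.70 mmHg

50.7 mmHg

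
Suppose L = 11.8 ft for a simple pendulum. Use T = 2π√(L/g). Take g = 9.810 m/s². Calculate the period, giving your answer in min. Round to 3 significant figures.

0.0634 min

T is given directly by: T = 2π√(L/g).
L = 11.8 ft = 3.597 m; g = 9.810 m/s².
T = 3.804 s
3.804 s × (1 min / 60.00 s) = 0.06341 min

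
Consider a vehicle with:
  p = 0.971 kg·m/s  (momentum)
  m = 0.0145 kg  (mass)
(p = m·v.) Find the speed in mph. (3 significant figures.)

150 mph

Rearranging: v = p/m.
p = 0.971 kg·m/s; m = 0.0145 kg.
v = 66.97 m/s
66.97 m/s × (1 mph / 0.4470 m/s) = 149.8 mph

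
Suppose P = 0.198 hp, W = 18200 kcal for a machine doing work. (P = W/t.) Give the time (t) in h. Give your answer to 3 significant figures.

143 h

Rearranging: t = W/P.
P = 0.198 hp = 147.6 W; W = 18200 kcal = 7.615×10^7 J.
t = 5.157×10^5 s
5.157×10^5 s × (1 h / 3600 s) = 143.3 h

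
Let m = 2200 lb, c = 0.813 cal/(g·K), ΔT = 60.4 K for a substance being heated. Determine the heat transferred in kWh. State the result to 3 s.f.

Directly: Q = mcΔT.
m = 2200 lb = 997.9 kg; c = 0.813 cal/(g·K) = 3402 J/(kg·K); ΔT = 60.4 K.
Q = 2.050×10^8 J  (the unit combination reduces to kg·m²/s² = J)
2.050×10^8 J × (1 kWh / 3.600×10^6 J) = 56.95 kWh

57.0 kWh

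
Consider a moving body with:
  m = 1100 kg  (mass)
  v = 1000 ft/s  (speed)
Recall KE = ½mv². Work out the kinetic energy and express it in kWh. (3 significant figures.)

14.2 kWh

KE is given directly by: KE = ½mv².
m = 1100 kg; v = 1000 ft/s = 304.8 m/s.
KE = 5.110×10^7 J  (the unit combination reduces to kg·m²/s² = J)
5.110×10^7 J × (1 kWh / 3.600×10^6 J) = 14.19 kWh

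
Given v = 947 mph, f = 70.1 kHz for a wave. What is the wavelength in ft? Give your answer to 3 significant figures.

0.0198 ft

Solving v = f·λ for λ: λ = v/f.
v = 947 mph = 423.3 m/s; f = 70.1 kHz = 70100 Hz.
λ = 0.006039 m
0.006039 m × (1 ft / 0.3048 m) = 0.01981 ft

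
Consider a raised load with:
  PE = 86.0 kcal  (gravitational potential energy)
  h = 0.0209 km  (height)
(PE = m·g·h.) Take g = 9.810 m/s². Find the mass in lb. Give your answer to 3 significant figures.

Rearranging: m = PE/(g·h).
PE = 86.0 kcal = 3.598×10^5 J; h = 0.0209 km = 20.90 m; g = 9.810 m/s².
m = 1755 kg
1755 kg × (1 lb / 0.4536 kg) = 3869 lb

3870 lb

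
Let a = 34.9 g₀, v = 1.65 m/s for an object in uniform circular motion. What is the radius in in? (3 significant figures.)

0.313 in

Solving a = v²/r for r: r = v²/a.
a = 34.9 g₀ = 342.3 m/s²; v = 1.65 m/s.
r = 0.007955 m
0.007955 m × (1 in / 0.02540 m) = 0.3132 in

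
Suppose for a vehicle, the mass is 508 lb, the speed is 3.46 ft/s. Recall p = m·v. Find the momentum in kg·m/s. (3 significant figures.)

243 kg·m/s

p is given directly by: p = mv.
m = 508 lb = 230.4 kg; v = 3.46 ft/s = 1.055 m/s.
p = 243.0 kg·m/s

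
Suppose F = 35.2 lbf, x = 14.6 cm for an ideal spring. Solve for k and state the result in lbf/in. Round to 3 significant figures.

Solving F = k·x for k: k = F/x.
F = 35.2 lbf = 156.6 N; x = 14.6 cm = 0.1460 m.
k = 1072 N/m
1072 N/m × (1 lbf/in / 175.1 N/m) = 6.124 lbf/in

6.12 lbf/in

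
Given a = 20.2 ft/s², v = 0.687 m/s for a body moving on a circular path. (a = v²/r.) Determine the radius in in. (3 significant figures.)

Solving a = v²/r for r: r = v²/a.
a = 20.2 ft/s² = 6.157 m/s²; v = 0.687 m/s.
r = 0.07666 m
0.07666 m × (1 in / 0.02540 m) = 3.018 in

3.02 in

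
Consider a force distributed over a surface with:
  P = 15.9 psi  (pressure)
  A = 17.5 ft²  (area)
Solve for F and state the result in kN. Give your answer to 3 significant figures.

178 kN

Rearranging: F = P·A.
P = 15.9 psi = 1.096×10^5 Pa; A = 17.5 ft² = 1.626 m².
F = 1.782×10^5 N
1.782×10^5 N × (1 kN / 1000 N) = 178.2 kN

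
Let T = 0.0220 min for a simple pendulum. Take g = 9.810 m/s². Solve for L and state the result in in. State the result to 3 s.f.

17.0 in

Solving T = 2π√(L/g) for L: L = g·(T/2π)².
T = 0.0220 min = 1.320 s; g = 9.810 m/s².
L = 0.4330 m
0.4330 m × (1 in / 0.02540 m) = 17.05 in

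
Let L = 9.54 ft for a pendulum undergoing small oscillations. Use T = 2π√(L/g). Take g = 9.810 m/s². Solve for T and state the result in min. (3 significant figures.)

Directly: T = 2π√(L/g).
L = 9.54 ft = 2.908 m; g = 9.810 m/s².
T = 3.421 s
3.421 s × (1 min / 60.00 s) = 0.05701 min

0.0570 min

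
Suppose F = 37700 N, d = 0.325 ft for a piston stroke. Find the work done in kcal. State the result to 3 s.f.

0.893 kcal

W is given directly by: W = F·d.
F = 37700 N; d = 0.325 ft = 0.09906 m.
W = 3735 J  (the unit combination reduces to kg·m²/s² = J)
3735 J × (1 kcal / 4184 J) = 0.8926 kcal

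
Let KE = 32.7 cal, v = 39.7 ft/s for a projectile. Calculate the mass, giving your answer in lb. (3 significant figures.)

Rearranging: m = 2·KE/v².
KE = 32.7 cal = 136.8 J; v = 39.7 ft/s = 12.10 m/s.
m = 1.869 kg
1.869 kg × (1 lb / 0.4536 kg) = 4.120 lb

4.12 lb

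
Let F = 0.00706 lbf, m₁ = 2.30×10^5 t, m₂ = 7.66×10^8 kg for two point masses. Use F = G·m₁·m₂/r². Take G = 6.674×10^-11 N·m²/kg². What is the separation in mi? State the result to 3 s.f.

Rearranging: r = √(G·m₁m₂/F).
F = 0.00706 lbf = 0.03140 N; m₁ = 2.30×10^5 t = 2.300×10^8 kg; m₂ = 7.66×10^8 kg; G = 6.674×10^-11 N·m²/kg².
r = 19350 m
19350 m × (1 mi / 1609 m) = 12.02 mi

12.0 mi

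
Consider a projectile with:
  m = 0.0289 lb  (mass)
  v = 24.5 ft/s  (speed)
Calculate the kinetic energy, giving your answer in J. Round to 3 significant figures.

KE is given directly by: KE = ½mv².
m = 0.0289 lb = 0.01311 kg; v = 24.5 ft/s = 7.468 m/s.
KE = 0.3655 J

0.366 J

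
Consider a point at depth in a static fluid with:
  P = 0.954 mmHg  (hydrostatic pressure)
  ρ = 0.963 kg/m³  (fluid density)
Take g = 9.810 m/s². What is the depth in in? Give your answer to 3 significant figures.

530 in

Rearranging: h = P/(ρ·g).
P = 0.954 mmHg = 127.2 Pa; ρ = 0.963 kg/m³; g = 9.810 m/s².
h = 13.46 m
13.46 m × (1 in / 0.02540 m) = 530.1 in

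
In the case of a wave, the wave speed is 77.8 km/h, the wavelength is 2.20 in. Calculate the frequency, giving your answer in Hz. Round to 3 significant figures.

387 Hz

Rearranging v = f·λ for f: f = v/λ.
v = 77.8 km/h = 21.61 m/s; λ = 2.20 in = 0.05588 m.
f = 386.7 Hz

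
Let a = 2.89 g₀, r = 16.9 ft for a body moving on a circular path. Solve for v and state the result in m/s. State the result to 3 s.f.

12.1 m/s

Solving a = v²/r for v: v = √(a·r).
a = 2.89 g₀ = 28.34 m/s²; r = 16.9 ft = 5.151 m.
v = 12.08 m/s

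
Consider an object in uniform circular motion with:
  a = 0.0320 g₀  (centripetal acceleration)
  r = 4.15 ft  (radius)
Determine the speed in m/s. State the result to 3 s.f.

Solving a = v²/r for v: v = √(a·r).
a = 0.0320 g₀ = 0.3138 m/s²; r = 4.15 ft = 1.265 m.
v = 0.6300 m/s

0.630 m/s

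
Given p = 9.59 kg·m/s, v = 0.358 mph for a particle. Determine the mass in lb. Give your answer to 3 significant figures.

132 lb

Rearranging: m = p/v.
p = 9.59 kg·m/s; v = 0.358 mph = 0.1600 m/s.
m = 59.92 kg
59.92 kg × (1 lb / 0.4536 kg) = 132.1 lb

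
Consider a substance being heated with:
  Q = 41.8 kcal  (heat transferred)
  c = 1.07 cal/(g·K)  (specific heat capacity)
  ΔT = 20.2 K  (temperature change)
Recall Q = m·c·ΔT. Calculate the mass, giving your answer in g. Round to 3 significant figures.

1930 g

Solving Q = m·c·ΔT for m: m = Q/(c·ΔT).
Q = 41.8 kcal = 1.749×10^5 J; c = 1.07 cal/(g·K) = 4477 J/(kg·K); ΔT = 20.2 K.
m = 1.934 kg
1.934 kg × (1 g / 0.001000 kg) = 1934 g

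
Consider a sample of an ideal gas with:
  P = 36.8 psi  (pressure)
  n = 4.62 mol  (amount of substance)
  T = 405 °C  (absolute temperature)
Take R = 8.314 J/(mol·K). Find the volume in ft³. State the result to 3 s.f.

3.63 ft³

Solving PV = nRT for V: V = nRT/P.
P = 36.8 psi = 2.537×10^5 Pa; n = 4.62 mol; T = 405 °C = 678.1 K; R = 8.314 J/(mol·K).
V = 0.1027 m³
0.1027 m³ × (1 ft³ / 0.02832 m³) = 3.625 ft³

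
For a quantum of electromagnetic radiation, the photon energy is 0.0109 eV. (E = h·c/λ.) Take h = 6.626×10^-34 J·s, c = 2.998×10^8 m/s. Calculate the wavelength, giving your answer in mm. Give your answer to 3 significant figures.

0.114 mm

Rearranging E = h·c/λ for λ: λ = hc/E.
E = 0.0109 eV = 1.746×10^-21 J; h = 6.626×10^-34 J·s; c = 2.998×10^8 m/s.
λ = 1.137×10^-4 m
1.137×10^-4 m × (1 mm / 0.001000 m) = 0.1137 mm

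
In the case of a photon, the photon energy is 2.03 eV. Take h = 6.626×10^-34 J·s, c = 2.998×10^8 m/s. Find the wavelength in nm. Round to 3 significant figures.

Rearranging: λ = hc/E.
E = 2.03 eV = 3.252×10^-19 J; h = 6.626×10^-34 J·s; c = 2.998×10^8 m/s.
λ = 6.108×10^-7 m
6.108×10^-7 m × (1 nm / 1.000×10^-9 m) = 610.8 nm

611 nm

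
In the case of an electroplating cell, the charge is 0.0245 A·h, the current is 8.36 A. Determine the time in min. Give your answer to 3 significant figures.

Rearranging q = I·t for t: t = q/I.
q = 0.0245 A·h = 88.20 C; I = 8.36 A.
t = 10.55 s
10.55 s × (1 min / 60.00 s) = 0.1758 min

0.176 min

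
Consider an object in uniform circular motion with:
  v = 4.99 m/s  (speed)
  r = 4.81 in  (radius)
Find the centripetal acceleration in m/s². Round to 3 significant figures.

204 m/s²

a is given directly by: a = v²/r.
v = 4.99 m/s; r = 4.81 in = 0.1222 m.
a = 203.8 m/s²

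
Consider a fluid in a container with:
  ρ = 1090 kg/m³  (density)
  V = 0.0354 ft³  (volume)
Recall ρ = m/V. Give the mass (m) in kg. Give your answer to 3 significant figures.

Rearranging: m = ρV.
ρ = 1090 kg/m³; V = 0.0354 ft³ = 0.001002 m³.
m = 1.093 kg

1.09 kg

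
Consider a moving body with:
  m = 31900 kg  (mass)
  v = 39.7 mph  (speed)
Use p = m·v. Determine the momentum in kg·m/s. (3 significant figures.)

5.66×10^5 kg·m/s

Directly: p = mv.
m = 31900 kg; v = 39.7 mph = 17.75 m/s.
p = 5.661×10^5 kg·m/s  (the unit combination reduces to kg·m/s = kg·m/s)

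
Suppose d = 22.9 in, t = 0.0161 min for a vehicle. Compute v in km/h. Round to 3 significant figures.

2.17 km/h

Directly: v = d/t.
d = 22.9 in = 0.5817 m; t = 0.0161 min = 0.9660 s.
v = 0.6021 m/s
0.6021 m/s × (1 km/h / 0.2778 m/s) = 2.168 km/h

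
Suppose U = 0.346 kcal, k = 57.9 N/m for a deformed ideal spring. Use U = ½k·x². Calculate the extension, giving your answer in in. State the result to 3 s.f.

Rearranging: x = √(2U/k).
U = 0.346 kcal = 1448 J; k = 57.9 N/m.
x = 7.071 m
7.071 m × (1 in / 0.02540 m) = 278.4 in

278 in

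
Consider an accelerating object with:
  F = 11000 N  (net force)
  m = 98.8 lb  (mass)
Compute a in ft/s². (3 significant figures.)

Rearranging F = m·a for a: a = F/m.
F = 11000 N; m = 98.8 lb = 44.81 kg.
a = 245.5 m/s²
245.5 m/s² × (1 ft/s² / 0.3048 m/s²) = 805.3 ft/s²

805 ft/s²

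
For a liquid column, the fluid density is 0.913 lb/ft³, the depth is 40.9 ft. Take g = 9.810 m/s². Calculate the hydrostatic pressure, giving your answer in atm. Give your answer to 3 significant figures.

0.0177 atm

P is given directly by: P = ρgh.
ρ = 0.913 lb/ft³ = 14.62 kg/m³; h = 40.9 ft = 12.47 m; g = 9.810 m/s².
P = 1789 Pa  (the unit combination reduces to kg/(m·s²) = Pa)
1789 Pa × (1 atm / 1.013×10^5 Pa) = 0.01765 atm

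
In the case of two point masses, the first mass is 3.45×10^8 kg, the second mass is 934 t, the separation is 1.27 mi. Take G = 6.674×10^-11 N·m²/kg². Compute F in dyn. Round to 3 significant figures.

From Newton's law of gravitation: F = Gm₁m₂/r².
m₁ = 3.45×10^8 kg; m₂ = 934 t = 9.340×10^5 kg; r = 1.27 mi = 2044 m; G = 6.674×10^-11 N·m²/kg².
F = 0.005148 N
0.005148 N × (1 dyn / 1.000×10^-5 N) = 514.8 dyn

515 dyn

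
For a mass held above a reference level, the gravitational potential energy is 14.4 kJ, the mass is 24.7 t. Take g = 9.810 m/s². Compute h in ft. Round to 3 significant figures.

Rearranging PE = m·g·h for h: h = PE/(m·g).
PE = 14.4 kJ = 14400 J; m = 24.7 t = 24700 kg; g = 9.810 m/s².
h = 0.05943 m
0.05943 m × (1 ft / 0.3048 m) = 0.1950 ft

0.195 ft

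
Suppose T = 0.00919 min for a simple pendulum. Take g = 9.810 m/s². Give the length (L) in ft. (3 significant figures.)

Rearranging T = 2π√(L/g) for L: L = g·(T/2π)².
T = 0.00919 min = 0.5514 s; g = 9.810 m/s².
L = 0.07555 m
0.07555 m × (1 ft / 0.3048 m) = 0.2479 ft

0.248 ft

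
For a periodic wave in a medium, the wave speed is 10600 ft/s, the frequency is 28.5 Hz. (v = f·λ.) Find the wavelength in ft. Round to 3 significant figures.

Rearranging v = f·λ for λ: λ = v/f.
v = 10600 ft/s = 3231 m/s; f = 28.5 Hz.
λ = 113.4 m
113.4 m × (1 ft / 0.3048 m) = 371.9 ft

372 ft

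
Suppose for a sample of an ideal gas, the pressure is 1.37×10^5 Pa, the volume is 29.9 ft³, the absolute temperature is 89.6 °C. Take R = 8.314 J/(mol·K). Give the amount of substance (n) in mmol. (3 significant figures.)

Solving PV = nRT for n: n = PV/(RT).
P = 1.37×10^5 Pa; V = 29.9 ft³ = 0.8467 m³; T = 89.6 °C = 362.8 K; R = 8.314 J/(mol·K).
n = 38.46 mol
38.46 mol × (1 mmol / 0.001000 mol) = 38461 mmol

38500 mmol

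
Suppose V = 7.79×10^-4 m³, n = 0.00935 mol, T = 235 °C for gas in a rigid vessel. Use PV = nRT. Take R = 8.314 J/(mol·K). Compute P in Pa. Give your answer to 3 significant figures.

Directly: P = nRT/V.
V = 7.79×10^-4 m³; n = 0.00935 mol; T = 235 °C = 508.1 K; R = 8.314 J/(mol·K).
P = 50708 Pa

50700 Pa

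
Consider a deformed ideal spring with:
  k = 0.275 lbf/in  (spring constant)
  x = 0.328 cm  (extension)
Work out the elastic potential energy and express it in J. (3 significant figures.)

Directly: U = ½kx².
k = 0.275 lbf/in = 48.16 N/m; x = 0.328 cm = 0.003280 m.
U = 2.591×10^-4 J  (the unit combination reduces to kg·m²/s² = J)

2.59×10^-4 J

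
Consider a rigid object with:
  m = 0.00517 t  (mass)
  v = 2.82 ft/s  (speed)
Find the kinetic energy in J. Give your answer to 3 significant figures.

KE is given directly by: KE = ½mv².
m = 0.00517 t = 5.170 kg; v = 2.82 ft/s = 0.8595 m/s.
KE = 1.910 J

1.91 J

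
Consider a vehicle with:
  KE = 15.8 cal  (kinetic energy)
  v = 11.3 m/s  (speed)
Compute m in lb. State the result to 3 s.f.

2.28 lb

Rearranging KE = ½mv² for m: m = 2·KE/v².
KE = 15.8 cal = 66.11 J; v = 11.3 m/s.
m = 1.035 kg
1.035 kg × (1 lb / 0.4536 kg) = 2.283 lb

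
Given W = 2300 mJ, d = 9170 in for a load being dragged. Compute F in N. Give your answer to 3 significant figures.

Rearranging W = F·d for F: F = W/d.
W = 2300 mJ = 2.300 J; d = 9170 in = 232.9 m.
F = 0.009875 N  (the unit combination reduces to kg·m/s² = N)

0.00987 N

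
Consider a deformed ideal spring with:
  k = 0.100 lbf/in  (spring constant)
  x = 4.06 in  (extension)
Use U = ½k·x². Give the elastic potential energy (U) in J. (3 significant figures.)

Directly: U = ½kx².
k = 0.100 lbf/in = 17.51 N/m; x = 4.06 in = 0.1031 m.
U = 0.09312 J

0.0931 J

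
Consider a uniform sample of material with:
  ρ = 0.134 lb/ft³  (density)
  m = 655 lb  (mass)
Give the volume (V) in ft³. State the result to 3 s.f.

4890 ft³

Rearranging: V = m/ρ.
ρ = 0.134 lb/ft³ = 2.146 kg/m³; m = 655 lb = 297.1 kg.
V = 138.4 m³
138.4 m³ × (1 ft³ / 0.02832 m³) = 4888 ft³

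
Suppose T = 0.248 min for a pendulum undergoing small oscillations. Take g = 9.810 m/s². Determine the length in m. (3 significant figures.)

Solving T = 2π√(L/g) for L: L = g·(T/2π)².
T = 0.248 min = 14.88 s; g = 9.810 m/s².
L = 55.02 m

55.0 m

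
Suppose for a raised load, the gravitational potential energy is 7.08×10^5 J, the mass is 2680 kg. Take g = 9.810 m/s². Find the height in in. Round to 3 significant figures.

1060 in

Rearranging: h = PE/(m·g).
PE = 7.08×10^5 J; m = 2680 kg; g = 9.810 m/s².
h = 26.93 m
26.93 m × (1 in / 0.02540 m) = 1060 in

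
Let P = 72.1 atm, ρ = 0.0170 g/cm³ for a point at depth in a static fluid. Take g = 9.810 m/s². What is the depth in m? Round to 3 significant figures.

43800 m

Solving P = ρ·g·h for h: h = P/(ρ·g).
P = 72.1 atm = 7.306×10^6 Pa; ρ = 0.0170 g/cm³ = 17.00 kg/m³; g = 9.810 m/s².
h = 43806 m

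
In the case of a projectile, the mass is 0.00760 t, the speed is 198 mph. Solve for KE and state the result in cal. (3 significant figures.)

KE is given directly by: KE = ½mv².
m = 0.00760 t = 7.600 kg; v = 198 mph = 88.51 m/s.
KE = 29772 J
29772 J × (1 cal / 4.184 J) = 7116 cal

7120 cal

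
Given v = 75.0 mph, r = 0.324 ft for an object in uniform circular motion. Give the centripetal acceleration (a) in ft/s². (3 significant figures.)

a is given directly by: a = v²/r.
v = 75.0 mph = 33.53 m/s; r = 0.324 ft = 0.09876 m.
a = 11383 m/s²
11383 m/s² × (1 ft/s² / 0.3048 m/s²) = 37346 ft/s²

37300 ft/s²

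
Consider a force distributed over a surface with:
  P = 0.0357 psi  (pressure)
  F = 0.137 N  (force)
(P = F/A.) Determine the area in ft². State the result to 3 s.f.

Rearranging: A = F/P.
P = 0.0357 psi = 246.1 Pa; F = 0.137 N.
A = 5.566×10^-4 m²
5.566×10^-4 m² × (1 ft² / 0.09290 m²) = 0.005991 ft²

0.00599 ft²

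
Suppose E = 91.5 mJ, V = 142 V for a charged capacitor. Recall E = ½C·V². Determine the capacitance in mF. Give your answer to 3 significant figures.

Solving E = ½C·V² for C: C = 2E/V².
E = 91.5 mJ = 0.09150 J; V = 142 V.
C = 9.076×10^-6 F
9.076×10^-6 F × (1 mF / 0.001000 F) = 0.009076 mF

0.00908 mF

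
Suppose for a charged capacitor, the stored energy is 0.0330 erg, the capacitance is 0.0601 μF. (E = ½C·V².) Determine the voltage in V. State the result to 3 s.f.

Solving E = ½C·V² for V: V = √(2E/C).
E = 0.0330 erg = 3.300×10^-9 J; C = 0.0601 μF = 6.010×10^-8 F.
V = 0.3314 V

0.331 V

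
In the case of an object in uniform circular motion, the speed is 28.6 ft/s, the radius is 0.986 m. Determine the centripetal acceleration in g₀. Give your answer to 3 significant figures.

Directly: a = v²/r.
v = 28.6 ft/s = 8.717 m/s; r = 0.986 m.
a = 77.07 m/s²
77.07 m/s² × (1 g₀ / 9.807 m/s²) = 7.859 g₀

7.86 g₀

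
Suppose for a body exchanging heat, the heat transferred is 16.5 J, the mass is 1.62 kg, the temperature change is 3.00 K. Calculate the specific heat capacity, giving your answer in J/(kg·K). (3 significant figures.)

Rearranging Q = m·c·ΔT for c: c = Q/(m·ΔT).
Q = 16.5 J; m = 1.62 kg; ΔT = 3.00 K.
c = 3.395 J/(kg·K)

3.40 J/(kg·K)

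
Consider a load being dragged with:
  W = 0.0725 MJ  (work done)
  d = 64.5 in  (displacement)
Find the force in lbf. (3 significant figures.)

9950 lbf

Solving W = F·d for F: F = W/d.
W = 0.0725 MJ = 72500 J; d = 64.5 in = 1.638 m.
F = 44253 N  (the unit combination reduces to kg·m/s² = N)
44253 N × (1 lbf / 4.448 N) = 9949 lbf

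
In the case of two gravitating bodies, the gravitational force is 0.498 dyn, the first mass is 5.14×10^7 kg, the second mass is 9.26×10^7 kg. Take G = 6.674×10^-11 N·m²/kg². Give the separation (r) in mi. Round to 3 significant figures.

From Newton's law of gravitation: r = √(G·m₁m₂/F).
F = 0.498 dyn = 4.980×10^-6 N; m₁ = 5.14×10^7 kg; m₂ = 9.26×10^7 kg; G = 6.674×10^-11 N·m²/kg².
r = 2.526×10^5 m
2.526×10^5 m × (1 mi / 1609 m) = 156.9 mi

157 mi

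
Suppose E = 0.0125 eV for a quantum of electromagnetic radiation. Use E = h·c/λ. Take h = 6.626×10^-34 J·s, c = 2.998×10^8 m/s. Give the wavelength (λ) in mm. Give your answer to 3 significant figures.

0.0992 mm

Rearranging E = h·c/λ for λ: λ = hc/E.
E = 0.0125 eV = 2.003×10^-21 J; h = 6.626×10^-34 J·s; c = 2.998×10^8 m/s.
λ = 9.919×10^-5 m
9.919×10^-5 m × (1 mm / 0.001000 m) = 0.09919 mm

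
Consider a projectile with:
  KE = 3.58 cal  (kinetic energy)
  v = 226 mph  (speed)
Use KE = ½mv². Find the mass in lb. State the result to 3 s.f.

0.00647 lb

Solving KE = ½mv² for m: m = 2·KE/v².
KE = 3.58 cal = 14.98 J; v = 226 mph = 101.0 m/s.
m = 0.002935 kg
0.002935 kg × (1 lb / 0.4536 kg) = 0.006470 lb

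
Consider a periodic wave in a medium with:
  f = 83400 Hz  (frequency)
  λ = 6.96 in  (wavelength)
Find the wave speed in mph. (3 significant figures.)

33000 mph

v is given directly by: v = fλ.
f = 83400 Hz; λ = 6.96 in = 0.1768 m.
v = 14744 m/s
14744 m/s × (1 mph / 0.4470 m/s) = 32981 mph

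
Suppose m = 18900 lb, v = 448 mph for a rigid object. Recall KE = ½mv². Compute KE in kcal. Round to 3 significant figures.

41100 kcal

Directly: KE = ½mv².
m = 18900 lb = 8573 kg; v = 448 mph = 200.3 m/s.
KE = 1.719×10^8 J
1.719×10^8 J × (1 kcal / 4184 J) = 41092 kcal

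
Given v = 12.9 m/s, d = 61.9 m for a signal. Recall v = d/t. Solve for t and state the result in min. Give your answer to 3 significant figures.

Solving v = d/t for t: t = d/v.
v = 12.9 m/s; d = 61.9 m.
t = 4.798 s
4.798 s × (1 min / 60.00 s) = 0.07997 min

0.0800 min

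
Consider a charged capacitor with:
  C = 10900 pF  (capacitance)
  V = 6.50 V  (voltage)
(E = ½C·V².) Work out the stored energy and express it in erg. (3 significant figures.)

2.30 erg

E is given directly by: E = ½CV².
C = 10900 pF = 1.090×10^-8 F; V = 6.50 V.
E = 2.303×10^-7 J
2.303×10^-7 J × (1 erg / 1.000×10^-7 J) = 2.303 erg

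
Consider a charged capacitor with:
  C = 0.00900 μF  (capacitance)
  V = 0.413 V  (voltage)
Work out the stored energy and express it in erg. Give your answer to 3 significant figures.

Directly: E = ½CV².
C = 0.00900 μF = 9.000×10^-9 F; V = 0.413 V.
E = 7.676×10^-10 J  (the unit combination reduces to kg·m²/s² = J)
7.676×10^-10 J × (1 erg / 1.000×10^-7 J) = 0.007676 erg

0.00768 erg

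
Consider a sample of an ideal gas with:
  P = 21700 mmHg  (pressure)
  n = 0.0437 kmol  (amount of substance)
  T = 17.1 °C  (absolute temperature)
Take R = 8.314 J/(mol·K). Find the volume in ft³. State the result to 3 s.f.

1.29 ft³

Solving PV = nRT for V: V = nRT/P.
P = 21700 mmHg = 2.893×10^6 Pa; n = 0.0437 kmol = 43.70 mol; T = 17.1 °C = 290.2 K; R = 8.314 J/(mol·K).
V = 0.03645 m³
0.03645 m³ × (1 ft³ / 0.02832 m³) = 1.287 ft³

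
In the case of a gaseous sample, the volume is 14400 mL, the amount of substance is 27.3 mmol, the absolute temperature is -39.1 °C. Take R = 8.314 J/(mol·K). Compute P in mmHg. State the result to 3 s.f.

From the ideal-gas law: P = nRT/V.
V = 14400 mL = 0.01440 m³; n = 27.3 mmol = 0.02730 mol; T = -39.1 °C = 234.0 K; R = 8.314 J/(mol·K).
P = 3689 Pa
3689 Pa × (1 mmHg / 133.3 Pa) = 27.67 mmHg

27.7 mmHg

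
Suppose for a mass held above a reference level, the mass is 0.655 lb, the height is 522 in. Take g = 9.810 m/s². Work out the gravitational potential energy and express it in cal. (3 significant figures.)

Directly: PE = mgh.
m = 0.655 lb = 0.2971 kg; h = 522 in = 13.26 m; g = 9.810 m/s².
PE = 38.64 J  (the unit combination reduces to kg·m²/s² = J)
38.64 J × (1 cal / 4.184 J) = 9.236 cal

9.24 cal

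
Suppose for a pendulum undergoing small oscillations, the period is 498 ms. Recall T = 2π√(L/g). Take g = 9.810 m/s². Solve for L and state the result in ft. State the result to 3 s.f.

Rearranging T = 2π√(L/g) for L: L = g·(T/2π)².
T = 498 ms = 0.4980 s; g = 9.810 m/s².
L = 0.06163 m
0.06163 m × (1 ft / 0.3048 m) = 0.2022 ft

0.202 ft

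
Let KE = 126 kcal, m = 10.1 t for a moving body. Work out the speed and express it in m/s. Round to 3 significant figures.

Solving KE = ½mv² for v: v = √(2·KE/m).
KE = 126 kcal = 5.272×10^5 J; m = 10.1 t = 10100 kg.
v = 10.22 m/s

10.2 m/s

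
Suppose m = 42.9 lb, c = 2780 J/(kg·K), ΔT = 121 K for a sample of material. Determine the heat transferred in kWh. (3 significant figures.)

1.82 kWh

Directly: Q = mcΔT.
m = 42.9 lb = 19.46 kg; c = 2780 J/(kg·K); ΔT = 121 K.
Q = 6.546×10^6 J  (the unit combination reduces to kg·m²/s² = J)
6.546×10^6 J × (1 kWh / 3.600×10^6 J) = 1.818 kWh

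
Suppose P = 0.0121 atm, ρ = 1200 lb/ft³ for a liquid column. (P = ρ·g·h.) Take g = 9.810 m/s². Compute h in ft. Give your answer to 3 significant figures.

0.0213 ft

Rearranging: h = P/(ρ·g).
P = 0.0121 atm = 1226 Pa; ρ = 1200 lb/ft³ = 19222 kg/m³; g = 9.810 m/s².
h = 0.006502 m
0.006502 m × (1 ft / 0.3048 m) = 0.02133 ft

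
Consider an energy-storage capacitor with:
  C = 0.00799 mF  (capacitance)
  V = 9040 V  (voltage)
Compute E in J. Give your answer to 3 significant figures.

E is given directly by: E = ½CV².
C = 0.00799 mF = 7.990×10^-6 F; V = 9040 V.
E = 326.5 J

326 J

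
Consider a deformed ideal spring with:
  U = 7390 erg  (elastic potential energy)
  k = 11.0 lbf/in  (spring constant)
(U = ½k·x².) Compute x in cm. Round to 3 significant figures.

Rearranging: x = √(2U/k).
U = 7390 erg = 7.390×10^-4 J; k = 11.0 lbf/in = 1926 N/m.
x = 8.759×10^-4 m
8.759×10^-4 m × (1 cm / 0.01000 m) = 0.08759 cm

0.0876 cm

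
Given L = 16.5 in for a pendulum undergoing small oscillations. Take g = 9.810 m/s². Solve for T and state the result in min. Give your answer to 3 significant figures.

0.0216 min

T is given directly by: T = 2π√(L/g).
L = 16.5 in = 0.4191 m; g = 9.810 m/s².
T = 1.299 s
1.299 s × (1 min / 60.00 s) = 0.02164 min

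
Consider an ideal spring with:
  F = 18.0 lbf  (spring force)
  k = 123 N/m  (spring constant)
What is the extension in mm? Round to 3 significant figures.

651 mm

Solving F = k·x for x: x = F/k.
F = 18.0 lbf = 80.07 N; k = 123 N/m.
x = 0.6510 m
0.6510 m × (1 mm / 0.001000 m) = 651.0 mm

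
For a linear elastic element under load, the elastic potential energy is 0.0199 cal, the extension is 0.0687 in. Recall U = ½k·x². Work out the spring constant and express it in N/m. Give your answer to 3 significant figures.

Rearranging U = ½k·x² for k: k = 2U/x².
U = 0.0199 cal = 0.08326 J; x = 0.0687 in = 0.001745 m.
k = 54688 N/m

54700 N/m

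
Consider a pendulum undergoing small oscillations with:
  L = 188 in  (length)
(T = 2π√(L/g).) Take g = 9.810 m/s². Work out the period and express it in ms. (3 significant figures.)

4380 ms

T is given directly by: T = 2π√(L/g).
L = 188 in = 4.775 m; g = 9.810 m/s².
T = 4.384 s
4.384 s × (1 ms / 0.001000 s) = 4384 ms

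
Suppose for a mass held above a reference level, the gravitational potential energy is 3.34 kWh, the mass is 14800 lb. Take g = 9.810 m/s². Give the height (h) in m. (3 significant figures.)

Rearranging PE = m·g·h for h: h = PE/(m·g).
PE = 3.34 kWh = 1.202×10^7 J; m = 14800 lb = 6713 kg; g = 9.810 m/s².
h = 182.6 m

183 m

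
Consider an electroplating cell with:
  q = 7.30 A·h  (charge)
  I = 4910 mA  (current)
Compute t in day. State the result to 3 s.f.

Rearranging: t = q/I.
q = 7.30 A·h = 26280 C; I = 4910 mA = 4.910 A.
t = 5352 s
5352 s × (1 day / 86400 s) = 0.06195 day

0.0619 day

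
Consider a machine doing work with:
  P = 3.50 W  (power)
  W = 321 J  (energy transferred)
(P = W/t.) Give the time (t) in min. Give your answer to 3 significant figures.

1.53 min

Rearranging P = W/t for t: t = W/P.
P = 3.50 W; W = 321 J.
t = 91.71 s
91.71 s × (1 min / 60.00 s) = 1.529 min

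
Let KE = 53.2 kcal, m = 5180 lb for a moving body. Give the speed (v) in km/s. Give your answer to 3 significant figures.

Rearranging KE = ½mv² for v: v = √(2·KE/m).
KE = 53.2 kcal = 2.226×10^5 J; m = 5180 lb = 2350 kg.
v = 13.76 m/s
13.76 m/s × (1 km/s / 1000 m/s) = 0.01376 km/s

0.0138 km/s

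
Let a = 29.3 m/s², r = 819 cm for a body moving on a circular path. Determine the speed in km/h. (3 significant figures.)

55.8 km/h

Rearranging a = v²/r for v: v = √(a·r).
a = 29.3 m/s²; r = 819 cm = 8.190 m.
v = 15.49 m/s
15.49 m/s × (1 km/h / 0.2778 m/s) = 55.77 km/h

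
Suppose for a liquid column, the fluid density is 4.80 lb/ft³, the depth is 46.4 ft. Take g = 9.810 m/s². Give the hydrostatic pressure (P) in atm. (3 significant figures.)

P is given directly by: P = ρgh.
ρ = 4.80 lb/ft³ = 76.89 kg/m³; h = 46.4 ft = 14.14 m; g = 9.810 m/s².
P = 10668 Pa
10668 Pa × (1 atm / 1.013×10^5 Pa) = 0.1053 atm

0.105 atm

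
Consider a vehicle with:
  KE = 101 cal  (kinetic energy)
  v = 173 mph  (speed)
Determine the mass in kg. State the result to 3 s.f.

Solving KE = ½mv² for m: m = 2·KE/v².
KE = 101 cal = 422.6 J; v = 173 mph = 77.34 m/s.
m = 0.1413 kg

0.141 kg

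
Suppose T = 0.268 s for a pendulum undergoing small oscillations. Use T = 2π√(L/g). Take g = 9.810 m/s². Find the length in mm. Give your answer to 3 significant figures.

Solving T = 2π√(L/g) for L: L = g·(T/2π)².
T = 0.268 s; g = 9.810 m/s².
L = 0.01785 m
0.01785 m × (1 mm / 0.001000 m) = 17.85 mm

17.8 mm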